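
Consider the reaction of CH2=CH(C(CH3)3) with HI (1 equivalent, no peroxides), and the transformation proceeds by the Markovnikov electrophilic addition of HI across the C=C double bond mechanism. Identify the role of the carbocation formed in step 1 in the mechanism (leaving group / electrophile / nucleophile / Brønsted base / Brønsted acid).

Step 3: Nucleophilic attack by I⁻ on the carbocation completes the addition, giving R–I.
The carbocation formed in step 1 accepts an electron pair into an empty or π* orbital — it is the electrophile.

electrophile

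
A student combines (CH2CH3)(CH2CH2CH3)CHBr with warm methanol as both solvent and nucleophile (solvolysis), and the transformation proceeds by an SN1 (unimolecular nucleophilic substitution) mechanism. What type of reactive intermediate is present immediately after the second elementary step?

Step 1: Ionisation: the C–Br σ-bond cleaves heterolytically; both bonding electrons depart with Br⁻, leaving a secondary carbocation at the α-carbon.
Step 2: A lone pair on the oxygen of CH3OH attacks the carbocation, forming a new C–O σ-bond and an oxonium ion.
After step 2 the species present is an oxonium ion.

oxonium ion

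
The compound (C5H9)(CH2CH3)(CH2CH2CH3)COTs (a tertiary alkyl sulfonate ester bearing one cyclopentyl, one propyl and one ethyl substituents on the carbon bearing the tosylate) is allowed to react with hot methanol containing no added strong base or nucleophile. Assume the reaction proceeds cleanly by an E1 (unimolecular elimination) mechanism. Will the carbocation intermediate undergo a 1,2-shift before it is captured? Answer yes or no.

The first-formed carbocation is tertiary.
No single 1,2-shift to an adjacent carbon would produce a more-substituted cation than the one already present, so no rearrangement occurs.

no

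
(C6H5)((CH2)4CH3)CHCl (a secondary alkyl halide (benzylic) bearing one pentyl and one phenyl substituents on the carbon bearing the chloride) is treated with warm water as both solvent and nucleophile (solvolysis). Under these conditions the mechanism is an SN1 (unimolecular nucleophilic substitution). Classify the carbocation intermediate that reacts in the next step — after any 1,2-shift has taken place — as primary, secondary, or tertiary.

Step 1: The C–Cl bond breaks with both electrons going to the chloride; Cl⁻ leaves and a secondary carbocation remains.
No single 1,2-shift to an adjacent carbon would give a more-substituted cation, so no rearrangement occurs.

secondary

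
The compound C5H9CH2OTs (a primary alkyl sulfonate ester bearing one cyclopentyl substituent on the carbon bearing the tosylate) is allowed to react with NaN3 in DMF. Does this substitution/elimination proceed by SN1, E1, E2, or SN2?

Conditions: a primary substrate with a strong nucleophile in the polar aprotic solvent DMF.
These conditions are the textbook signature of the SN2 pathway.
An unhindered substrate with a strong nucleophile in a polar aprotic solvent favours one-step backside displacement.

SN2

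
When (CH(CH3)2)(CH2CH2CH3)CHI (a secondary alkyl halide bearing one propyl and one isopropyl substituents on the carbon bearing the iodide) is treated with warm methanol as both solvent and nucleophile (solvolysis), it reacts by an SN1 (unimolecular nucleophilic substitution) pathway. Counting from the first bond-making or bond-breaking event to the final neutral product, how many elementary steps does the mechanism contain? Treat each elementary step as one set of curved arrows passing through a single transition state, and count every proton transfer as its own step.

4

Step 1: Ionisation: the C–I σ-bond cleaves heterolytically; both bonding electrons depart with I⁻, leaving a secondary carbocation at the α-carbon.
Step 2: A hydride (H with its bonding pair) migrates from the adjacent isopropyl carbon to the cationic centre — a 1,2-hydride shift — upgrading the secondary cation to a tertiary one.
Step 3: Nucleophilic capture: the oxygen of CH3OH bonds to the cationic carbon, producing an oxonium-ion intermediate.
Step 4: Proton transfer from the O–H of the oxonium ion to a solvent molecule delivers the neutral ether.
Total: 4 elementary steps.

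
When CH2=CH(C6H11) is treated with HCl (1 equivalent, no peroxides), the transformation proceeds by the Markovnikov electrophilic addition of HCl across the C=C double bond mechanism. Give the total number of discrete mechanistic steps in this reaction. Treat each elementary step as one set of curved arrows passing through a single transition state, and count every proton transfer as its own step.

3

Step 1: The π electrons of the C=C bond attack a proton of HCl; Markovnikov addition places the new C–H on the less-substituted alkene carbon, so the positive charge ends up on the more-substituted carbon — a secondary carbocation. The H–Cl bond breaks heterolytically, releasing Cl⁻.
Step 2: A hydride (H with its bonding pair) migrates from the adjacent cyclohexyl carbon to the cationic centre — a 1,2-hydride shift — upgrading the secondary cation to a tertiary one.
Step 3: Cl⁻ captures the cation: a lone pair on Cl⁻ fills the empty p orbital, producing the alkyl halide product.
Total: 3 elementary steps.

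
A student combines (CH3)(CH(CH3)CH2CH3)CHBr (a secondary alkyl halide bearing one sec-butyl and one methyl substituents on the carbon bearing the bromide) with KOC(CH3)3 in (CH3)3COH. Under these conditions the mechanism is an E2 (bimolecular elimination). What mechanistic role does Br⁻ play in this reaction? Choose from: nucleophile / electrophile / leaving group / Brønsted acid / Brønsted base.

leaving group

Step 1: In one step, (CH3)3CO⁻ pulls off a β-proton, the C–Br bond cleaves, and a C=C double bond forms between the α- and β-carbons (E2, anti elimination).
Br⁻ departs with both electrons of the breaking σ-bond — that is the definition of a leaving group.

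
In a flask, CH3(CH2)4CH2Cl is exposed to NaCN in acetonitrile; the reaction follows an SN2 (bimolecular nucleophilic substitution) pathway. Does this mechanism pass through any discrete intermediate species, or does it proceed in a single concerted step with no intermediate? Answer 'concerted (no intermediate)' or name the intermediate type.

concerted (no intermediate)

The cyanide nucleophile donates a lone pair from C to the α-carbon in a backside attack; simultaneously the C–Cl σ-bond breaks and both of its electrons leave with Cl⁻. One concerted step with inversion of configuration.
All bond changes occur in one transition state; no discrete intermediate is formed.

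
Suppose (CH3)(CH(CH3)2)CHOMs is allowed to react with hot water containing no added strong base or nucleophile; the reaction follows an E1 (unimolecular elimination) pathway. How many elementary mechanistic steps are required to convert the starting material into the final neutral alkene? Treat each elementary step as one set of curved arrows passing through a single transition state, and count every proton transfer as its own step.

3

Step 1: Rate-determining heterolysis of the C–O bond gives MsO⁻ and a secondary carbocation.
Step 2: A hydride (H with its bonding pair) migrates from the adjacent isopropyl carbon to the cationic centre — a 1,2-hydride shift — upgrading the secondary cation to a tertiary one.
Step 3: A water molecule (solvent) deprotonates a β-carbon; as the C–H bond breaks, those electrons form the new alkene π bond.
Total: 3 elementary steps.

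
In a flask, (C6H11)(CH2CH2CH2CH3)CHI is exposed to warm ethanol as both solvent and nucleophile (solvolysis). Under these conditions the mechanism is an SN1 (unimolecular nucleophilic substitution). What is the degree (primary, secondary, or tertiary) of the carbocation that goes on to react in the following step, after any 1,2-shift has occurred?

Step 1: Unassisted departure of I⁻ (taking the C–I bonding pair) generates a secondary carbocation.
Step 2: A 1,2-hydride shift from the adjacent cyclohexyl carbon moves the positive charge from the secondary centre to an adjacent carbon, generating a more stable tertiary carbocation.
The cation rearranges from secondary to tertiary via a 1,2-hydride shift from the adjacent cyclohexyl carbon; the tertiary cation is what reacts next.

tertiary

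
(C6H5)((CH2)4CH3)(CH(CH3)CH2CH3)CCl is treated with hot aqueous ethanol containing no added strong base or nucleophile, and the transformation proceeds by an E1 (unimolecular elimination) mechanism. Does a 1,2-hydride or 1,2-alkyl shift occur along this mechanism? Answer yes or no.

The first-formed carbocation is tertiary.
No single 1,2-shift to an adjacent carbon would produce a more-substituted cation than the one already present, so no rearrangement occurs.

no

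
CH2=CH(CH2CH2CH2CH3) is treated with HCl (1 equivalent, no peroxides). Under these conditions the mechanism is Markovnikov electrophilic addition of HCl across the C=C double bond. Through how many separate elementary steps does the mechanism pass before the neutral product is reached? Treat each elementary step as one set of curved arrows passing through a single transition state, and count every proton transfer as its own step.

2

Step 1: The π electrons of the C=C bond attack a proton of HCl; Markovnikov addition places the new C–H on the less-substituted alkene carbon, so the positive charge ends up on the more-substituted carbon — a secondary carbocation. The H–Cl bond breaks heterolytically, releasing Cl⁻.
(No 1,2-shift: no single shift to an adjacent carbon would give a more stable cation.)
Step 2: Cl⁻ captures the cation: a lone pair on Cl⁻ fills the empty p orbital, producing the alkyl halide product.
Total: 2 elementary steps.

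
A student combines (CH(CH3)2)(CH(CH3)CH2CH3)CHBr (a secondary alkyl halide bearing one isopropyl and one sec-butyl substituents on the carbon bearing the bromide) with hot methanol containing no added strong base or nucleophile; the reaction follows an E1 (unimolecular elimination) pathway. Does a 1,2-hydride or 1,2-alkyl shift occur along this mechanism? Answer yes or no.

The first-formed carbocation is secondary.
The adjacent isopropyl carbon already bears 2 other carbon substituents and has a hydrogen to migrate; after a 1,2-hydride shift from that carbon the positive charge sits on a tertiary centre.
Tertiary is more stable than secondary, so the shift occurs.

yes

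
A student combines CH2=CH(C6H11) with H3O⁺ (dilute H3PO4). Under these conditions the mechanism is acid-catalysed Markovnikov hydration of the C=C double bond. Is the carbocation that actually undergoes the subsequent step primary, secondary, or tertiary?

Step 1: Electrophilic addition begins with the π(C=C) electrons forming a bond to the proton of H3O⁺. Following Markovnikov's rule, the resulting cation is secondary. H2O is released.
Step 2: Carbocation rearrangement: a 1,2-hydride shift from the adjacent cyclohexyl carbon converts the initially-formed secondary cation into the more stable tertiary cation.
The cation rearranges from secondary to tertiary via a 1,2-hydride shift from the adjacent cyclohexyl carbon; the tertiary cation is what reacts next.

tertiary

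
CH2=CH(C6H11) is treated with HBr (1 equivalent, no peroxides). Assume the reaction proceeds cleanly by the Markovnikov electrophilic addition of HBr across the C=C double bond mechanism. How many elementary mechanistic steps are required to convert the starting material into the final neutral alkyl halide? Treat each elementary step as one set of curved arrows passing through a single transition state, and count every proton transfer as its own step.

Step 1: Protonation of the alkene by HBr: the π bond acts as the nucleophile and picks up H⁺, giving the more stable (Markovnikov) secondary carbocation. The H–Br bond breaks heterolytically, releasing Br⁻.
Step 2: A 1,2-hydride shift from the adjacent cyclohexyl carbon moves the positive charge from the secondary centre to an adjacent carbon, generating a more stable tertiary carbocation.
Step 3: Nucleophilic attack by Br⁻ on the carbocation completes the addition, giving R–Br.
Total: 3 elementary steps.

3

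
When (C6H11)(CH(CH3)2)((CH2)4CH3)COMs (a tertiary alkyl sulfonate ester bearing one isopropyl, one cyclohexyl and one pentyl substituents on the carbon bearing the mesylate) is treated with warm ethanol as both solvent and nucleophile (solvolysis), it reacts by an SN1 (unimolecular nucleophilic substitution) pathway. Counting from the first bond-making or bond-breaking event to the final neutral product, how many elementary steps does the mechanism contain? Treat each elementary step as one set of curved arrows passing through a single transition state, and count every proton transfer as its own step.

Step 1: Rate-determining heterolysis of the C–O bond gives MsO⁻ and a tertiary carbocation.
(No 1,2-shift: no single shift to an adjacent carbon would give a more stable cation.)
Step 2: CH3CH2OH donates an oxygen lone pair into the empty p orbital of the cation, giving a protonated ether (an oxonium ion).
Step 3: Deprotonation of the oxonium oxygen by solvent ethanol yields the neutral ether.
Total: 3 elementary steps.

3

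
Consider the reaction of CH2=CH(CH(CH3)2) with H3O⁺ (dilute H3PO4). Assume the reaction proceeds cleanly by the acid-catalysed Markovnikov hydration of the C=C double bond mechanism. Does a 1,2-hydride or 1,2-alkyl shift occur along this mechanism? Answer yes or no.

yes

The first-formed carbocation is secondary.
The adjacent isopropyl carbon already bears 2 other carbon substituents and has a hydrogen to migrate; after a 1,2-hydride shift from that carbon the positive charge sits on a tertiary centre.
Tertiary is more stable than secondary, so the shift occurs.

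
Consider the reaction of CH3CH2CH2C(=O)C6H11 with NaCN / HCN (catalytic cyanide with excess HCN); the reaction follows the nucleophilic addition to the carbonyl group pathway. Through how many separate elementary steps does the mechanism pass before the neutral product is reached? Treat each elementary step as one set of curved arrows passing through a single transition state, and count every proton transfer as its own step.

Step 1: A lone pair / filled orbital on CN⁻ attacks the electrophilic carbonyl carbon; the π(C=O) electrons shift onto oxygen, producing a tetrahedral alkoxide intermediate.
Step 2: The alkoxide oxygen removes a proton from HCN present in the mixture, giving a cyanohydrin and regenerating CN⁻.
Total: 2 elementary steps.

2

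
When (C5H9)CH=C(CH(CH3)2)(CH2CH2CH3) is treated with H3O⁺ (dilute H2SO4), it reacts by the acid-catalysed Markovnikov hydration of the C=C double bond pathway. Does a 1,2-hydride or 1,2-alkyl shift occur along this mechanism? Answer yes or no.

The first-formed carbocation is tertiary.
No single 1,2-shift to an adjacent carbon would produce a more-substituted cation than the one already present, so no rearrangement occurs.

no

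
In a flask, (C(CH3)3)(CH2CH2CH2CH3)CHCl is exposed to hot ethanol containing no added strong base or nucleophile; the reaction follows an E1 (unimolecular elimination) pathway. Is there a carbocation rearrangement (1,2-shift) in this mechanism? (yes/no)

yes

The first-formed carbocation is secondary.
The adjacent tert-butyl carbon has no hydrogen but bears methyl groups; migration of one methyl with its bonding pair (a 1,2-methyl shift) places the charge on a tertiary centre.
Tertiary is more stable than secondary, so the shift occurs.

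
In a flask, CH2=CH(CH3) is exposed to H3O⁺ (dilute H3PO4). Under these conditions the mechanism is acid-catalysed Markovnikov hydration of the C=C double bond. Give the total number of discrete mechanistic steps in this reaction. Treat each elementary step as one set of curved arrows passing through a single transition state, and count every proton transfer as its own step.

Step 1: Protonation of the alkene by H3O⁺: the π bond acts as the nucleophile and picks up H⁺, giving the more stable (Markovnikov) secondary carbocation. H2O is released.
(No 1,2-shift: no single shift to an adjacent carbon would give a more stable cation.)
Step 2: A lone pair on the oxygen of H2O attacks the carbocation, forming a C–O bond and an oxonium ion (a protonated alcohol).
Step 3: Proton transfer from the O–H of the oxonium ion to H2O completes the catalytic cycle and yields the alcohol.
Total: 3 elementary steps.

3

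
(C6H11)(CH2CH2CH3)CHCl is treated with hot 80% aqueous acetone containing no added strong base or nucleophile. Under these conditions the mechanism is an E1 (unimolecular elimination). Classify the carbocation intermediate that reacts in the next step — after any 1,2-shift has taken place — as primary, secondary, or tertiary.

tertiary

Step 1: Ionisation: the C–Cl σ-bond cleaves heterolytically; both bonding electrons depart with Cl⁻, leaving a secondary carbocation at the α-carbon.
Step 2: A 1,2-hydride shift from the adjacent cyclohexyl carbon moves the positive charge from the secondary centre to an adjacent carbon, generating a more stable tertiary carbocation.
The cation rearranges from secondary to tertiary via a 1,2-hydride shift from the adjacent cyclohexyl carbon; the tertiary cation is what reacts next.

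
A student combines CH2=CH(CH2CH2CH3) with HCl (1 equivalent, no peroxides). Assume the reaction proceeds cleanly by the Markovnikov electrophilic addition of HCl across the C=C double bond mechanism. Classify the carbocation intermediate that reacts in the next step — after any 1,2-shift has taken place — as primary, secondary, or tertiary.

secondary

Step 1: Electrophilic addition begins with the π(C=C) electrons forming a bond to the proton of HCl. Following Markovnikov's rule, the resulting cation is secondary. The H–Cl bond breaks heterolytically, releasing Cl⁻.
No single 1,2-shift to an adjacent carbon would give a more-substituted cation, so no rearrangement occurs.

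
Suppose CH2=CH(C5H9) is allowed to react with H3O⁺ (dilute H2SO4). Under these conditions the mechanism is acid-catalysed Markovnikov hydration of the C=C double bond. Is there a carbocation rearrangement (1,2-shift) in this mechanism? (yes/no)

The first-formed carbocation is secondary.
The adjacent cyclopentyl carbon already bears 2 other carbon substituents and has a hydrogen to migrate; after a 1,2-hydride shift from that carbon the positive charge sits on a tertiary centre.
Tertiary is more stable than secondary, so the shift occurs.

yes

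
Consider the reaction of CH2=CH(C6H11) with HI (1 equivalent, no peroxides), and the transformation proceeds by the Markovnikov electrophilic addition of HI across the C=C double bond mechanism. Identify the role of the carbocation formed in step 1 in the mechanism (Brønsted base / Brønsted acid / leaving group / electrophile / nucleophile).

electrophile

Step 3: Nucleophilic attack by I⁻ on the carbocation completes the addition, giving R–I.
The carbocation formed in step 1 accepts an electron pair into an empty or π* orbital — it is the electrophile.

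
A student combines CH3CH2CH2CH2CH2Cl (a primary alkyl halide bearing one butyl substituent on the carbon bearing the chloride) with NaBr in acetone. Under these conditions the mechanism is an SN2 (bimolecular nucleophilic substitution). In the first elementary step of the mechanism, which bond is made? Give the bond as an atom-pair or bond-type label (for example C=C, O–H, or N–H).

C–Br

Step 1: Br⁻ attacks the back face of the α-carbon while Cl⁻ departs with the C–Cl bonding pair — a single concerted displacement through a pentacoordinate transition state.
The bond formed in this step is the C–Br bond.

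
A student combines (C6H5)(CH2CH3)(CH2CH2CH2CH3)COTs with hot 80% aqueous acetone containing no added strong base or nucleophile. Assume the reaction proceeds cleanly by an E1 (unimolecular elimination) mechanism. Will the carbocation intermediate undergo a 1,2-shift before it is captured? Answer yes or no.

The first-formed carbocation is tertiary.
No single 1,2-shift to an adjacent carbon would produce a more-substituted cation than the one already present, so no rearrangement occurs.

no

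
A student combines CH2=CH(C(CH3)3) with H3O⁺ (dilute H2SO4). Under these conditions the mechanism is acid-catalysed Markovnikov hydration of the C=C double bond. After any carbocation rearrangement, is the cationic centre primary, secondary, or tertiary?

Step 1: Electrophilic addition begins with the π(C=C) electrons forming a bond to the proton of H3O⁺. Following Markovnikov's rule, the resulting cation is secondary. H2O is released.
Step 2: A methyl group with its bonding pair migrates from the adjacent tert-butyl carbon to the cationic centre — a 1,2-methyl shift — upgrading the secondary cation to a tertiary one.
The cation rearranges from secondary to tertiary via a 1,2-methyl shift from the adjacent tert-butyl carbon; the tertiary cation is what reacts next.

tertiary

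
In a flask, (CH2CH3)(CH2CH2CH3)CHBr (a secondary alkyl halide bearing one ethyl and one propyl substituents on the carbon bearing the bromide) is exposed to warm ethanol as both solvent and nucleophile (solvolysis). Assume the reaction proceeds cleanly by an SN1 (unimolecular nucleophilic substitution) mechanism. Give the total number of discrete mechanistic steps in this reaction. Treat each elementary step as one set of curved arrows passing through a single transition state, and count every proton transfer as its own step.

3

Step 1: The C–Br bond breaks with both electrons going to the bromide; Br⁻ leaves and a secondary carbocation remains.
(No 1,2-shift: no single shift to an adjacent carbon would give a more stable cation.)
Step 2: CH3CH2OH donates an oxygen lone pair into the empty p orbital of the cation, giving a protonated ether (an oxonium ion).
Step 3: Proton transfer from the O–H of the oxonium ion to a solvent molecule delivers the neutral ether.
Total: 3 elementary steps.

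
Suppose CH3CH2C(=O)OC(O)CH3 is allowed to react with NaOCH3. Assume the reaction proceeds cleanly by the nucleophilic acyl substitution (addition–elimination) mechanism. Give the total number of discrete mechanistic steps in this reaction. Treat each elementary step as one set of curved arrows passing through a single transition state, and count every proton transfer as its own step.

Step 1: CH3O⁻ adds to the carbonyl carbon; the C=O π electrons shift onto oxygen and a tetrahedral alkoxide intermediate forms.
Step 2: Elimination step: re-formation of the carbonyl π bond drives out CH3CO2⁻, giving the new acyl compound.
Total: 2 elementary steps.

2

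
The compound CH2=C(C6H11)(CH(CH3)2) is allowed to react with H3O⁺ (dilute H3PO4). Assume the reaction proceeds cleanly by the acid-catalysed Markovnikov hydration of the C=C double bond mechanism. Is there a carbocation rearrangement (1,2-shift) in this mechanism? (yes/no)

no

The first-formed carbocation is tertiary.
No single 1,2-shift to an adjacent carbon would produce a more-substituted cation than the one already present, so no rearrangement occurs.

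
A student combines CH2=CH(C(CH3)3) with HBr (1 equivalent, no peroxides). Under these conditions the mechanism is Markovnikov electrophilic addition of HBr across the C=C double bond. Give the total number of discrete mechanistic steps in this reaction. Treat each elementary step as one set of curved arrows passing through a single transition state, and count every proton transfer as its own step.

3

Step 1: Protonation of the alkene by HBr: the π bond acts as the nucleophile and picks up H⁺, giving the more stable (Markovnikov) secondary carbocation. The H–Br bond breaks heterolytically, releasing Br⁻.
Step 2: A 1,2-methyl shift from the adjacent tert-butyl carbon moves the positive charge from the secondary centre to an adjacent carbon, generating a more stable tertiary carbocation.
Step 3: Nucleophilic attack by Br⁻ on the carbocation completes the addition, giving R–Br.
Total: 3 elementary steps.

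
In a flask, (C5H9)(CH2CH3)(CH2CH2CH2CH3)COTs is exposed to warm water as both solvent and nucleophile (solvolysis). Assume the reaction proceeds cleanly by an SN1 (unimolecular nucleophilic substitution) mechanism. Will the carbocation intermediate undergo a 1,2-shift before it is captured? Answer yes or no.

no

The first-formed carbocation is tertiary.
No single 1,2-shift to an adjacent carbon would produce a more-substituted cation than the one already present, so no rearrangement occurs.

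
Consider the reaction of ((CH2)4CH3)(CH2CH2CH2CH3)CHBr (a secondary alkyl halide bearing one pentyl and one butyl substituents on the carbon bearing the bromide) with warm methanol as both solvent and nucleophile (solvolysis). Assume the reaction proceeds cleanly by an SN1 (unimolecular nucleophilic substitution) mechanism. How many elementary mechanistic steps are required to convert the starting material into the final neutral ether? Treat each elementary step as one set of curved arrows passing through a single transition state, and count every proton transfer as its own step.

3

Step 1: The C–Br bond breaks with both electrons going to the bromide; Br⁻ leaves and a secondary carbocation remains.
(No 1,2-shift: no single shift to an adjacent carbon would give a more stable cation.)
Step 2: A lone pair on the oxygen of CH3OH attacks the carbocation, forming a new C–O σ-bond and an oxonium ion.
Step 3: Deprotonation of the oxonium oxygen by solvent methanol yields the neutral ether.
Total: 3 elementary steps.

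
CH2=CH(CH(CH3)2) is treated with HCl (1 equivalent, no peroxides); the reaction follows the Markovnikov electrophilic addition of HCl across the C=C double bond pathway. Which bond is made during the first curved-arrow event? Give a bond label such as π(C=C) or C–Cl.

Step 1: Protonation of the alkene by HCl: the π bond acts as the nucleophile and picks up H⁺, giving the more stable (Markovnikov) secondary carbocation. The H–Cl bond breaks heterolytically, releasing Cl⁻.
The bond formed in this step is the C–H bond.

C–H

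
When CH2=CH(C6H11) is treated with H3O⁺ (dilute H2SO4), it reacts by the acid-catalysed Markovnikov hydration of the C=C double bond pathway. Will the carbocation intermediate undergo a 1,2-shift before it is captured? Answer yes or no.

The first-formed carbocation is secondary.
The adjacent cyclohexyl carbon already bears 2 other carbon substituents and has a hydrogen to migrate; after a 1,2-hydride shift from that carbon the positive charge sits on a tertiary centre.
Tertiary is more stable than secondary, so the shift occurs.

yes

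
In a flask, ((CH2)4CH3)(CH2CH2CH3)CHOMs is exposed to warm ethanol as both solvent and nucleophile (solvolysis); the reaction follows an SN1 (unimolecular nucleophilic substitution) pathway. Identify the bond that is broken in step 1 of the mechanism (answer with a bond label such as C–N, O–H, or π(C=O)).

C–O

Step 1: Ionisation: the C–O σ-bond cleaves heterolytically; both bonding electrons depart with MsO⁻, leaving a secondary carbocation at the α-carbon.
The bond broken in this step is the C–O bond.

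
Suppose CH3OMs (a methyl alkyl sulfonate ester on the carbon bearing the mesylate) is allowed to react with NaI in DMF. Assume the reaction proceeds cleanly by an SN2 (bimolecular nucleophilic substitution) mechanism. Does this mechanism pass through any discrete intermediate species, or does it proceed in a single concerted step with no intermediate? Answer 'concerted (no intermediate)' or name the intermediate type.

Backside attack by I⁻ on the carbon bearing the mesylate: the new C–I bond forms as the C–O bond breaks, with Walden inversion at carbon.
All bond changes occur in one transition state; no discrete intermediate is formed.

concerted (no intermediate)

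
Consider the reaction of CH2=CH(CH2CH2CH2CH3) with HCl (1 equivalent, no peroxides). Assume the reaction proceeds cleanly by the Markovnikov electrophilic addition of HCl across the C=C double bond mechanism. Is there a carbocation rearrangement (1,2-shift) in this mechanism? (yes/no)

no

The first-formed carbocation is secondary.
No single 1,2-shift to an adjacent carbon would produce a more-substituted cation than the one already present, so no rearrangement occurs.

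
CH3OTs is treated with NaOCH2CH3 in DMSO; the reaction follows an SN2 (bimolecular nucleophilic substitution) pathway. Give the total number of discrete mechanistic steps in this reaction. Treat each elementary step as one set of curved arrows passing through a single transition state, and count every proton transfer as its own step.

1

Step 1: Backside attack by CH3CH2O⁻ on the carbon bearing the tosylate: the new C–O bond forms as the C–O bond breaks, with Walden inversion at carbon.
Total: 1 elementary step.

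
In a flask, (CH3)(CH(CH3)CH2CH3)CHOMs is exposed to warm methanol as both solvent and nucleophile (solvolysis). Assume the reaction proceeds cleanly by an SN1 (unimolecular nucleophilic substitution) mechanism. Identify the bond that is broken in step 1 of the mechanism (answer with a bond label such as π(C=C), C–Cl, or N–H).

C–O

Step 1: Ionisation: the C–O σ-bond cleaves heterolytically; both bonding electrons depart with MsO⁻, leaving a secondary carbocation at the α-carbon.
The bond broken in this step is the C–O bond.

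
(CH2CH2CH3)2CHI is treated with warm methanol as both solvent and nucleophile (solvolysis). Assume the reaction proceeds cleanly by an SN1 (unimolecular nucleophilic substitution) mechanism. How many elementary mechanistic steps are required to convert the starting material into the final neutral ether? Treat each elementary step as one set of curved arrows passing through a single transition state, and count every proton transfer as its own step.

3

Step 1: Unassisted departure of I⁻ (taking the C–I bonding pair) generates a secondary carbocation.
(No 1,2-shift: no single shift to an adjacent carbon would give a more stable cation.)
Step 2: Nucleophilic capture: the oxygen of CH3OH bonds to the cationic carbon, producing an oxonium-ion intermediate.
Step 3: A second solvent molecule removes the proton on oxygen, giving the neutral ether product.
Total: 3 elementary steps.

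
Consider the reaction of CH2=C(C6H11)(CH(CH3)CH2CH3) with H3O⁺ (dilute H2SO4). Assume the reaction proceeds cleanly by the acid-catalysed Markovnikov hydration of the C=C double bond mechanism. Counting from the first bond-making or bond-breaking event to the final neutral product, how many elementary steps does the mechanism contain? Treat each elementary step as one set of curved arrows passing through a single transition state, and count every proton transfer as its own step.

Step 1: The π electrons of the C=C bond attack a proton of H3O⁺; Markovnikov addition places the new C–H on the less-substituted alkene carbon, so the positive charge ends up on the more-substituted carbon — a tertiary carbocation. H2O is released.
(No 1,2-shift: no single shift to an adjacent carbon would give a more stable cation.)
Step 2: Water acts as the nucleophile: an oxygen lone pair bonds to the cationic carbon, giving an oxonium-ion intermediate.
Step 3: Proton transfer from the O–H of the oxonium ion to H2O completes the catalytic cycle and yields the alcohol.
Total: 3 elementary steps.

3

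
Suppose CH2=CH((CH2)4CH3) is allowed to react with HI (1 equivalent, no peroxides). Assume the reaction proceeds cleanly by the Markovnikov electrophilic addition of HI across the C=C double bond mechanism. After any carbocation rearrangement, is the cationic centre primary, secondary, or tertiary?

Step 1: Protonation of the alkene by HI: the π bond acts as the nucleophile and picks up H⁺, giving the more stable (Markovnikov) secondary carbocation. The H–I bond breaks heterolytically, releasing I⁻.
No single 1,2-shift to an adjacent carbon would give a more-substituted cation, so no rearrangement occurs.

secondary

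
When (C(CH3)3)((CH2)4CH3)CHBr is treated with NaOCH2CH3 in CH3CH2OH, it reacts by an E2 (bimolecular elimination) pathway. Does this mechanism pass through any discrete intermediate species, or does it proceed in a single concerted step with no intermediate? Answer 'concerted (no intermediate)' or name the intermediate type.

concerted (no intermediate)

Concerted anti-periplanar elimination: CH3CH2O⁻ abstracts a β-H while Br⁻ leaves, and the C–H electrons become the new C=C π bond — all in a single transition state.
All bond changes occur in one transition state; no discrete intermediate is formed.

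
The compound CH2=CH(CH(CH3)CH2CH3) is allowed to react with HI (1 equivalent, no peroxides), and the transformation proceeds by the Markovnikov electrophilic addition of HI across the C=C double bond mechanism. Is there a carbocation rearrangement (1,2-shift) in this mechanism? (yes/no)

yes

The first-formed carbocation is secondary.
The adjacent sec-butyl carbon already bears 2 other carbon substituents and has a hydrogen to migrate; after a 1,2-hydride shift from that carbon the positive charge sits on a tertiary centre.
Tertiary is more stable than secondary, so the shift occurs.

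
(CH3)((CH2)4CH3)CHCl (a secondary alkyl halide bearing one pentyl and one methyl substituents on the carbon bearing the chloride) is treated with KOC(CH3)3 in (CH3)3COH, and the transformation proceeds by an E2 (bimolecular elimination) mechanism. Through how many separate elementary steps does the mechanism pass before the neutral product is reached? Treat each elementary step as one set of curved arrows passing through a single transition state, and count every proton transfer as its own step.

Step 1: The strong base (CH3)3CO⁻ removes a β-hydrogen; in the same concerted event the electrons of the breaking C–H bond form the new π(C=C) bond and the C–Cl σ-bond breaks, expelling Cl⁻. Anti-periplanar geometry; one transition state.
Total: 1 elementary step.

1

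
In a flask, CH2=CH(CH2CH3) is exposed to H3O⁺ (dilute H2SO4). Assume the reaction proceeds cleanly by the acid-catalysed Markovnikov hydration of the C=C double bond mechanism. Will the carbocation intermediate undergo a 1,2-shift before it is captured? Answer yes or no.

The first-formed carbocation is secondary.
No single 1,2-shift to an adjacent carbon would produce a more-substituted cation than the one already present, so no rearrangement occurs.

no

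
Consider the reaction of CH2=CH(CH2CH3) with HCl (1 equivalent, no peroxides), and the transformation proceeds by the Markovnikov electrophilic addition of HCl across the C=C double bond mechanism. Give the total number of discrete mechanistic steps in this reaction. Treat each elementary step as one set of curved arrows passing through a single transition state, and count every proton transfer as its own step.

2

Step 1: The π electrons of the C=C bond attack a proton of HCl; Markovnikov addition places the new C–H on the less-substituted alkene carbon, so the positive charge ends up on the more-substituted carbon — a secondary carbocation. The H–Cl bond breaks heterolytically, releasing Cl⁻.
(No 1,2-shift: no single shift to an adjacent carbon would give a more stable cation.)
Step 2: The Cl⁻ anion donates a lone pair to the carbocation, forming the new C–Cl σ-bond and giving the neutral alkyl halide.
Total: 2 elementary steps.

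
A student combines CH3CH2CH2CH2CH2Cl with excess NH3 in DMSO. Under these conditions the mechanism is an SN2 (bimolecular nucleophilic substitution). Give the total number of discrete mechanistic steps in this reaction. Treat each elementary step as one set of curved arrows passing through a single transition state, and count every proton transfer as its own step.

2

Step 1: A lone pair on the N of NH3 attacks the α-carbon from the back side while the C–Cl bond breaks; both bonding electrons leave with Cl⁻. The product of this concerted step is an alkylammonium ion.
Step 2: A second equivalent of NH3 removes a proton from the N, giving the neutral product.
Total: 2 elementary steps.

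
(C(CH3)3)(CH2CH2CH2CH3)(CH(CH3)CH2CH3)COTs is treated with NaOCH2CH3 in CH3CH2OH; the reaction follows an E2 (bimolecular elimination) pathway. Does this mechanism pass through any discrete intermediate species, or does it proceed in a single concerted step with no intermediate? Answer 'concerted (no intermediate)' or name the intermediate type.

In one step, CH3CH2O⁻ pulls off a β-proton, the C–O bond cleaves, and a C=C double bond forms between the α- and β-carbons (E2, anti elimination).
All bond changes occur in one transition state; no discrete intermediate is formed.

concerted (no intermediate)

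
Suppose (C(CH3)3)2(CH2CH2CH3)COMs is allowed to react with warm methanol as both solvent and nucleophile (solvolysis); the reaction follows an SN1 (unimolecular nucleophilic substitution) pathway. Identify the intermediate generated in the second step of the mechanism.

oxonium ion

Step 1: Ionisation: the C–O σ-bond cleaves heterolytically; both bonding electrons depart with MsO⁻, leaving a tertiary carbocation at the α-carbon.
Step 2: CH3OH donates an oxygen lone pair into the empty p orbital of the cation, giving a protonated ether (an oxonium ion).
After step 2 the species present is an oxonium ion.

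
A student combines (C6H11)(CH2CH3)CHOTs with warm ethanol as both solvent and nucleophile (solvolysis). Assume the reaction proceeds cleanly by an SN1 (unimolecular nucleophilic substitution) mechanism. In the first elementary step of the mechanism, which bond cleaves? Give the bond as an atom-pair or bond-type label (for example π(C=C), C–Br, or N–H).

Step 1: Ionisation: the C–O σ-bond cleaves heterolytically; both bonding electrons depart with TsO⁻, leaving a secondary carbocation at the α-carbon.
The bond broken in this step is the C–O bond.

C–O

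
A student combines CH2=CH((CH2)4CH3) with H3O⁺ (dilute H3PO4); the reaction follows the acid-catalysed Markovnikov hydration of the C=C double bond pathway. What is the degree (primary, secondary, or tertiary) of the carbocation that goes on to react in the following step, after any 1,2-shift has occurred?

secondary

Step 1: The π electrons of the C=C bond attack a proton of H3O⁺; Markovnikov addition places the new C–H on the less-substituted alkene carbon, so the positive charge ends up on the more-substituted carbon — a secondary carbocation. H2O is released.
No single 1,2-shift to an adjacent carbon would give a more-substituted cation, so no rearrangement occurs.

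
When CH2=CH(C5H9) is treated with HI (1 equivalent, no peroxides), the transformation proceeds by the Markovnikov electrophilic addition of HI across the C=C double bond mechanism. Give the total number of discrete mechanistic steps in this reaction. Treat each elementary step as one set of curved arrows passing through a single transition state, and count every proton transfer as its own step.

3

Step 1: Electrophilic addition begins with the π(C=C) electrons forming a bond to the proton of HI. Following Markovnikov's rule, the resulting cation is secondary. The H–I bond breaks heterolytically, releasing I⁻.
Step 2: Carbocation rearrangement: a 1,2-hydride shift from the adjacent cyclopentyl carbon converts the initially-formed secondary cation into the more stable tertiary cation.
Step 3: Nucleophilic attack by I⁻ on the carbocation completes the addition, giving R–I.
Total: 3 elementary steps.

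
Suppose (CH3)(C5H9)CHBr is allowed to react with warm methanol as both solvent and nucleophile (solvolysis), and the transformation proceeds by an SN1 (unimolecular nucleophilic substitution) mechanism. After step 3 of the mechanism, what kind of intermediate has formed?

Step 1: Rate-determining heterolysis of the C–Br bond gives Br⁻ and a secondary carbocation.
Step 2: A 1,2-hydride shift from the adjacent cyclopentyl carbon moves the positive charge from the secondary centre to an adjacent carbon, generating a more stable tertiary carbocation.
Step 3: CH3OH donates an oxygen lone pair into the empty p orbital of the cation, giving a protonated ether (an oxonium ion).
After step 3 the species present is an oxonium ion.

oxonium ion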